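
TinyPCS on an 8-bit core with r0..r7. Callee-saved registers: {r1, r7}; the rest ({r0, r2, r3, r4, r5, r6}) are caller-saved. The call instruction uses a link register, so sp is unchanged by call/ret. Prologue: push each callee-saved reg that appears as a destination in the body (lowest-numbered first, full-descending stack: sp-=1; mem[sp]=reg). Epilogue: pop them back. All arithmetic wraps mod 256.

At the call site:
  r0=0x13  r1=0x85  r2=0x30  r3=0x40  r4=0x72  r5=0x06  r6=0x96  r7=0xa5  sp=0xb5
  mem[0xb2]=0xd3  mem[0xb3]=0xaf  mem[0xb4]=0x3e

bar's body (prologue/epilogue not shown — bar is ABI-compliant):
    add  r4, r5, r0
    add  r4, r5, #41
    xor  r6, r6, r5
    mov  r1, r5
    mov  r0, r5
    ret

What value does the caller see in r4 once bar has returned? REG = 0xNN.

REG = 0x2f

prologue: push r1 → mem[0xb4]=0x85, sp=0xb4
body[0] add  r4, r5, r0 → r4=0x19
body[1] add  r4, r5, #41 → r4=0x2f
body[2] xor  r6, r6, r5 → r6=0x90
body[3] mov  r1, r5 → r1=0x06
body[4] mov  r0, r5 → r0=0x06
epilogue: pop r1=0x85, sp=0xb5
r4 is caller-saved → body value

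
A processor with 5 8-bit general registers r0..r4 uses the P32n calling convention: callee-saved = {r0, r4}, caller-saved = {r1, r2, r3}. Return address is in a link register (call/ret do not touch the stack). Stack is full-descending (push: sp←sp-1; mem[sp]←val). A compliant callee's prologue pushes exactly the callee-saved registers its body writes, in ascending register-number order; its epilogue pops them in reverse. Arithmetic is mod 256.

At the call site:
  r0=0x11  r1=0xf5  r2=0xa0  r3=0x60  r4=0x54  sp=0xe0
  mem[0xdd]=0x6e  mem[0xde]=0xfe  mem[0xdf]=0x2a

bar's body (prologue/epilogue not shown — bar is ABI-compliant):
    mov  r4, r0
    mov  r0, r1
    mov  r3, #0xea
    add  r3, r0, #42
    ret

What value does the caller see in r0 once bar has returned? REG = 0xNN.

REG = 0x11

prologue: push r0 → mem[0xdf]=0x11, sp=0xdf
prologue: push r4 → mem[0xde]=0x54, sp=0xde
body[0] mov  r4, r0 → r4=0x11
body[1] mov  r0, r1 → r0=0xf5
body[2] mov  r3, #0xea → r3=0xea
body[3] add  r3, r0, #42 → r3=0x1f
epilogue: pop r4=0x54, sp=0xdf
epilogue: pop r0=0x11, sp=0xe0
r0 is callee-saved → restored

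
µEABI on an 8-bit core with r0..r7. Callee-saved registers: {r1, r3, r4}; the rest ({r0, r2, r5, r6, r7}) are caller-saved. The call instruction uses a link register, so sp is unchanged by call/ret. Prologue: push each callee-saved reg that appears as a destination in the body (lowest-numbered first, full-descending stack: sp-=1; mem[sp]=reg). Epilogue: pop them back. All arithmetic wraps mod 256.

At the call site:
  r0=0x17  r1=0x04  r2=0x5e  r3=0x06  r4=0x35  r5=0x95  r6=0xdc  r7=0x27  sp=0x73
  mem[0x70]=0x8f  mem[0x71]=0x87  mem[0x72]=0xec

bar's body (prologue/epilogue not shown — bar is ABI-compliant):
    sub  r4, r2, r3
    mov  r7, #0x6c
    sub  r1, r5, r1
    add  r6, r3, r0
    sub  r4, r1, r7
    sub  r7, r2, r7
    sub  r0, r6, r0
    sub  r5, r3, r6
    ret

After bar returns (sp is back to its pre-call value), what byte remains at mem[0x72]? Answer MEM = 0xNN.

MEM = 0x04

prologue: push r1 -> mem[0x72]=0x04, sp=0x72
prologue: push r4 -> mem[0x71]=0x35, sp=0x71
body[0] sub  r4, r2, r3 -> r4=0x58
body[1] mov  r7, #0x6c -> r7=0x6c
body[2] sub  r1, r5, r1 -> r1=0x91
body[3] add  r6, r3, r0 -> r6=0x1d
body[4] sub  r4, r1, r7 -> r4=0x25
body[5] sub  r7, r2, r7 -> r7=0xf2
body[6] sub  r0, r6, r0 -> r0=0x06
body[7] sub  r5, r3, r6 -> r5=0xe9
epilogue: pop r4=0x35, sp=0x72
epilogue: pop r1=0x04, sp=0x73
prologue pushed ['r1', 'r4'] at ['0x72', '0x71']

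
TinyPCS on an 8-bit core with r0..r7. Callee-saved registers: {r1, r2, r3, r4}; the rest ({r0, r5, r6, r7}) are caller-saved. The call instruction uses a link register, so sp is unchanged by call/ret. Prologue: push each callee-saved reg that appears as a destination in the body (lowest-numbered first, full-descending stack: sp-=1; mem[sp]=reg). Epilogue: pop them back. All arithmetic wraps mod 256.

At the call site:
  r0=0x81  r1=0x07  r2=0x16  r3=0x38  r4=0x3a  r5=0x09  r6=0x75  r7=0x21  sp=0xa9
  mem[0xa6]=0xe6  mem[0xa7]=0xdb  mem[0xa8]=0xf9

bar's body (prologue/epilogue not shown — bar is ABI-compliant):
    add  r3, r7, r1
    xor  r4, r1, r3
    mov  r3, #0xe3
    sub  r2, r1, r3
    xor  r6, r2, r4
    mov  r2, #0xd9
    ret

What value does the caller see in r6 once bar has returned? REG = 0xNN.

prologue: push r2 → mem[0xa8]=0x16, sp=0xa8
prologue: push r3 → mem[0xa7]=0x38, sp=0xa7
prologue: push r4 → mem[0xa6]=0x3a, sp=0xa6
body[0] add  r3, r7, r1 → r3=0x28
body[1] xor  r4, r1, r3 → r4=0x2f
body[2] mov  r3, #0xe3 → r3=0xe3
body[3] sub  r2, r1, r3 → r2=0x24
body[4] xor  r6, r2, r4 → r6=0x0b
body[5] mov  r2, #0xd9 → r2=0xd9
epilogue: pop r4=0x3a, sp=0xa7
epilogue: pop r3=0x38, sp=0xa8
epilogue: pop r2=0x16, sp=0xa9
r6 is caller-saved → body value

REG = 0x0b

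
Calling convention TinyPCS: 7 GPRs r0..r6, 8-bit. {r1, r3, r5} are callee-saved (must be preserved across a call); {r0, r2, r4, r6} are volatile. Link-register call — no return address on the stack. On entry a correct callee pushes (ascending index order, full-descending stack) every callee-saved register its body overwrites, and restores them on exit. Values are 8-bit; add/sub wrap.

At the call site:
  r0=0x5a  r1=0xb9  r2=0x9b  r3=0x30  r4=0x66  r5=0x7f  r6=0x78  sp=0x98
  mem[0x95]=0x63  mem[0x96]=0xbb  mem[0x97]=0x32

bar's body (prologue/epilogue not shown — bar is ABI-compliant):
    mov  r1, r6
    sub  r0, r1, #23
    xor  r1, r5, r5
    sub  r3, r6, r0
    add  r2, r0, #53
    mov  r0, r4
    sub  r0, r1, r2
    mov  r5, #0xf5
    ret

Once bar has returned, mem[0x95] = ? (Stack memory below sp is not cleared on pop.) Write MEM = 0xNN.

MEM = 0x7f

prologue: push r1 → mem[0x97]=0xb9, sp=0x97
prologue: push r3 → mem[0x96]=0x30, sp=0x96
prologue: push r5 → mem[0x95]=0x7f, sp=0x95
body[0] mov  r1, r6 → r1=0x78
body[1] sub  r0, r1, #23 → r0=0x61
body[2] xor  r1, r5, r5 → r1=0x00
body[3] sub  r3, r6, r0 → r3=0x17
body[4] add  r2, r0, #53 → r2=0x96
body[5] mov  r0, r4 → r0=0x66
body[6] sub  r0, r1, r2 → r0=0x6a
body[7] mov  r5, #0xf5 → r5=0xf5
epilogue: pop r5=0x7f, sp=0x96
epilogue: pop r3=0x30, sp=0x97
epilogue: pop r1=0xb9, sp=0x98
prologue pushed ['r1', 'r3', 'r5'] at ['0x97', '0x96', '0x95']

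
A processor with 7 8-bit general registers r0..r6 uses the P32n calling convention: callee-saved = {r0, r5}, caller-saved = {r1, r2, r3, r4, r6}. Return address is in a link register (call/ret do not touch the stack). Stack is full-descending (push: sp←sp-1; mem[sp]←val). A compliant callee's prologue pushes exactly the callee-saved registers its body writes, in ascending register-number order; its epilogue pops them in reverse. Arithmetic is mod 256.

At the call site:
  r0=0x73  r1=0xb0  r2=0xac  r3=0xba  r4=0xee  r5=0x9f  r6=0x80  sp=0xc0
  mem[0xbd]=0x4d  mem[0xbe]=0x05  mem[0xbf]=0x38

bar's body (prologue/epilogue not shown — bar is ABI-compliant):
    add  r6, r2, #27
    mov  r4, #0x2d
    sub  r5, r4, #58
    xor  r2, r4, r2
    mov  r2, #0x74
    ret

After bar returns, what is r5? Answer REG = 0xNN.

REG = 0x9f

prologue: push r5 → mem[0xbf]=0x9f, sp=0xbf
body[0] add  r6, r2, #27 → r6=0xc7
body[1] mov  r4, #0x2d → r4=0x2d
body[2] sub  r5, r4, #58 → r5=0xf3
body[3] xor  r2, r4, r2 → r2=0x81
body[4] mov  r2, #0x74 → r2=0x74
epilogue: pop r5=0x9f, sp=0xc0
r5 is callee-saved → restored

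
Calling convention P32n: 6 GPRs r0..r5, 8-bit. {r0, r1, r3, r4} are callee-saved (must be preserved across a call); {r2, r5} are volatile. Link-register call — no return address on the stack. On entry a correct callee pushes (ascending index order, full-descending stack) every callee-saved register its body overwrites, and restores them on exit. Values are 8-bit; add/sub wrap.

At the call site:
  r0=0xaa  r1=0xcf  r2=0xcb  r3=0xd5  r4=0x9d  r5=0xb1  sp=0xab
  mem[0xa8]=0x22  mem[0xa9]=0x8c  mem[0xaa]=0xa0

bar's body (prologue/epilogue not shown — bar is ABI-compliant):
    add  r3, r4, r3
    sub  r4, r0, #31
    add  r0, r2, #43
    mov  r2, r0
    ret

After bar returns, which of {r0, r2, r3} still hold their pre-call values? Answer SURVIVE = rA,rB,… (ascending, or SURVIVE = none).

SURVIVE = r0,r3

prologue: push r0 -> mem[0xaa]=0xaa, sp=0xaa
prologue: push r3 -> mem[0xa9]=0xd5, sp=0xa9
prologue: push r4 -> mem[0xa8]=0x9d, sp=0xa8
body[0] add  r3, r4, r3 -> r3=0x72
body[1] sub  r4, r0, #31 -> r4=0x8b
body[2] add  r0, r2, #43 -> r0=0xf6
body[3] mov  r2, r0 -> r2=0xf6
epilogue: pop r4=0x9d, sp=0xa9
epilogue: pop r3=0xd5, sp=0xaa
epilogue: pop r0=0xaa, sp=0xab
r0: callee-saved, written=True
r2: caller-saved, written=True
r3: callee-saved, written=True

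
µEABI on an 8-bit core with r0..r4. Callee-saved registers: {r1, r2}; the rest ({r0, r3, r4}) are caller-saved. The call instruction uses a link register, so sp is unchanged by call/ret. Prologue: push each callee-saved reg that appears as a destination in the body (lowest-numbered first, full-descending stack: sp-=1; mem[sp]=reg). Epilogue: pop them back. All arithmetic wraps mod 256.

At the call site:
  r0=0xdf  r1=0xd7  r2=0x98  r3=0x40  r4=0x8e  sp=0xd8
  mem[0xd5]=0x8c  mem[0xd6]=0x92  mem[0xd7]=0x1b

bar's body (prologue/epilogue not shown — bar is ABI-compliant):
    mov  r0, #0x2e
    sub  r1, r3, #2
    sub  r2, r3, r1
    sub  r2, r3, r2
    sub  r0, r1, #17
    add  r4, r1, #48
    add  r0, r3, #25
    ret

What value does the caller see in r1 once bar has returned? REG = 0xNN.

prologue: push r1 -> mem[0xd7]=0xd7, sp=0xd7
prologue: push r2 -> mem[0xd6]=0x98, sp=0xd6
body[0] mov  r0, #0x2e -> r0=0x2e
body[1] sub  r1, r3, #2 -> r1=0x3e
body[2] sub  r2, r3, r1 -> r2=0x02
body[3] sub  r2, r3, r2 -> r2=0x3e
body[4] sub  r0, r1, #17 -> r0=0x2d
body[5] add  r4, r1, #48 -> r4=0x6e
body[6] add  r0, r3, #25 -> r0=0x59
epilogue: pop r2=0x98, sp=0xd7
epilogue: pop r1=0xd7, sp=0xd8
r1 is callee-saved -> restored

REG = 0xd7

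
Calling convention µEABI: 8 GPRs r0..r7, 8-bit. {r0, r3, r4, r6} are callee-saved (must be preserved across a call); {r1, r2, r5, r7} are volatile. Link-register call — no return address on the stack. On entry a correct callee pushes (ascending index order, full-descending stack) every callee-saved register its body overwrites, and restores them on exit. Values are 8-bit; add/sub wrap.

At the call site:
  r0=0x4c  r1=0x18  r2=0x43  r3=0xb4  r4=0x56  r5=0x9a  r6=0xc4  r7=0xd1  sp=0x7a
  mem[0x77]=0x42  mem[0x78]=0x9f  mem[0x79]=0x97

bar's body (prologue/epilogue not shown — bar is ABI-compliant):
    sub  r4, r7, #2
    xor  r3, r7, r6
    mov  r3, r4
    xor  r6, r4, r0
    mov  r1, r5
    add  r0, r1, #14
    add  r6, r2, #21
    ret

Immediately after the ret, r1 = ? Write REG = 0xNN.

REG = 0x9a

prologue: push r0 → mem[0x79]=0x4c, sp=0x79
prologue: push r3 → mem[0x78]=0xb4, sp=0x78
prologue: push r4 → mem[0x77]=0x56, sp=0x77
prologue: push r6 → mem[0x76]=0xc4, sp=0x76
body[0] sub  r4, r7, #2 → r4=0xcf
body[1] xor  r3, r7, r6 → r3=0x15
body[2] mov  r3, r4 → r3=0xcf
body[3] xor  r6, r4, r0 → r6=0x83
body[4] mov  r1, r5 → r1=0x9a
body[5] add  r0, r1, #14 → r0=0xa8
body[6] add  r6, r2, #21 → r6=0x58
epilogue: pop r6=0xc4, sp=0x77
epilogue: pop r4=0x56, sp=0x78
epilogue: pop r3=0xb4, sp=0x79
epilogue: pop r0=0x4c, sp=0x7a
r1 is caller-saved → body value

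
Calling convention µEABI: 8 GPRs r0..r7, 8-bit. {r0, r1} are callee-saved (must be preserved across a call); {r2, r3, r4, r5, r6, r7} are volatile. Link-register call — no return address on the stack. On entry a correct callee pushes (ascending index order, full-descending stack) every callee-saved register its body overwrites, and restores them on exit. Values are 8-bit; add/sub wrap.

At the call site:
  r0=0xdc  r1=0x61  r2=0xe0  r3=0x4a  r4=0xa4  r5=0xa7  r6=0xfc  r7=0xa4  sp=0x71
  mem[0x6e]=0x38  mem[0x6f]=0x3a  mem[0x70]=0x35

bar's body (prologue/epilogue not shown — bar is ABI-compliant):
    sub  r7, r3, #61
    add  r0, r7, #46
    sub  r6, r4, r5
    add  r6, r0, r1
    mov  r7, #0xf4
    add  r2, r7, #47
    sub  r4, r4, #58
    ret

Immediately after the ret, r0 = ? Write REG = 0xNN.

REG = 0xdc

prologue: push r0 → mem[0x70]=0xdc, sp=0x70
body[0] sub  r7, r3, #61 → r7=0x0d
body[1] add  r0, r7, #46 → r0=0x3b
body[2] sub  r6, r4, r5 → r6=0xfd
body[3] add  r6, r0, r1 → r6=0x9c
body[4] mov  r7, #0xf4 → r7=0xf4
body[5] add  r2, r7, #47 → r2=0x23
body[6] sub  r4, r4, #58 → r4=0x6a
epilogue: pop r0=0xdc, sp=0x71
r0 is callee-saved → restored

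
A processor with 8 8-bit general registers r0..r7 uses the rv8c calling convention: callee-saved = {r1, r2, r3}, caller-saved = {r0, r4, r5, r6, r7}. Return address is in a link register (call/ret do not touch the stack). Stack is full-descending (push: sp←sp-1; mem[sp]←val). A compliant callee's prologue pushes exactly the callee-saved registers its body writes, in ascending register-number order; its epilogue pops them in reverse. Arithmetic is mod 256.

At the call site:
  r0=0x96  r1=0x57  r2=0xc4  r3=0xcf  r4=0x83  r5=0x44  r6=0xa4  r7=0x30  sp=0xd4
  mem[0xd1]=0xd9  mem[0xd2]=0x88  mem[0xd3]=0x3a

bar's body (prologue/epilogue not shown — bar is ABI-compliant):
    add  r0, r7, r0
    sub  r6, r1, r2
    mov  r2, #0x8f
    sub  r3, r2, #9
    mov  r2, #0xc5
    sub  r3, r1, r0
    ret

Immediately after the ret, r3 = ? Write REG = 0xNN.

REG = 0xcf

prologue: push r2 → mem[0xd3]=0xc4, sp=0xd3
prologue: push r3 → mem[0xd2]=0xcf, sp=0xd2
body[0] add  r0, r7, r0 → r0=0xc6
body[1] sub  r6, r1, r2 → r6=0x93
body[2] mov  r2, #0x8f → r2=0x8f
body[3] sub  r3, r2, #9 → r3=0x86
body[4] mov  r2, #0xc5 → r2=0xc5
body[5] sub  r3, r1, r0 → r3=0x91
epilogue: pop r3=0xcf, sp=0xd3
epilogue: pop r2=0xc4, sp=0xd4
r3 is callee-saved → restored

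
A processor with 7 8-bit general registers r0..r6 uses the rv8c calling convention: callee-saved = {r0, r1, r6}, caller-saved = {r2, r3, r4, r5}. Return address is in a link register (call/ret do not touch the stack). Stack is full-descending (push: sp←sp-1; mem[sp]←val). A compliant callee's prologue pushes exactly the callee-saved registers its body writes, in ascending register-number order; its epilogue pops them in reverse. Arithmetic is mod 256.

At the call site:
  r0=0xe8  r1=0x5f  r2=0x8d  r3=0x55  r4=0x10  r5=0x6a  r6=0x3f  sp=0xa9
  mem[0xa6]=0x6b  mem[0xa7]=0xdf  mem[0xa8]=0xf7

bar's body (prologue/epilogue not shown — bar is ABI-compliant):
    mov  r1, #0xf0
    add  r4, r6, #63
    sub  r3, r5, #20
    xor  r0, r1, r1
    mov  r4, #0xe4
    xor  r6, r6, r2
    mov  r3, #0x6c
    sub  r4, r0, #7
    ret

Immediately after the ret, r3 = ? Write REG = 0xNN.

REG = 0x6c

prologue: push r0 → mem[0xa8]=0xe8, sp=0xa8
prologue: push r1 → mem[0xa7]=0x5f, sp=0xa7
prologue: push r6 → mem[0xa6]=0x3f, sp=0xa6
body[0] mov  r1, #0xf0 → r1=0xf0
body[1] add  r4, r6, #63 → r4=0x7e
body[2] sub  r3, r5, #20 → r3=0x56
body[3] xor  r0, r1, r1 → r0=0x00
body[4] mov  r4, #0xe4 → r4=0xe4
body[5] xor  r6, r6, r2 → r6=0xb2
body[6] mov  r3, #0x6c → r3=0x6c
body[7] sub  r4, r0, #7 → r4=0xf9
epilogue: pop r6=0x3f, sp=0xa7
epilogue: pop r1=0x5f, sp=0xa8
epilogue: pop r0=0xe8, sp=0xa9
r3 is caller-saved → body value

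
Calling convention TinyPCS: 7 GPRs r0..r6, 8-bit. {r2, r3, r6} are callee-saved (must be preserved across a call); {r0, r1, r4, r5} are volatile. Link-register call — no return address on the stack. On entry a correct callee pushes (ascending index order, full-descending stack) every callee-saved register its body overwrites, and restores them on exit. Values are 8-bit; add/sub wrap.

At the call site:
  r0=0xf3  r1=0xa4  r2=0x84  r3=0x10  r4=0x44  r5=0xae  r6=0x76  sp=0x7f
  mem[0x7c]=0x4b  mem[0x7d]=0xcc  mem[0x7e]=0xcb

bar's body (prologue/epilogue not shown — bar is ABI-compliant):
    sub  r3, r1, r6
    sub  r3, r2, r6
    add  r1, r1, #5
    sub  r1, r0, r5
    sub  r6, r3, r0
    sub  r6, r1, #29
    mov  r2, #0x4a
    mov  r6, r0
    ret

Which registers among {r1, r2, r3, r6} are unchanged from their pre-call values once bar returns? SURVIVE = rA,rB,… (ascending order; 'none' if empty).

prologue: push r2 -> mem[0x7e]=0x84, sp=0x7e
prologue: push r3 -> mem[0x7d]=0x10, sp=0x7d
prologue: push r6 -> mem[0x7c]=0x76, sp=0x7c
body[0] sub  r3, r1, r6 -> r3=0x2e
body[1] sub  r3, r2, r6 -> r3=0x0e
body[2] add  r1, r1, #5 -> r1=0xa9
body[3] sub  r1, r0, r5 -> r1=0x45
body[4] sub  r6, r3, r0 -> r6=0x1b
body[5] sub  r6, r1, #29 -> r6=0x28
body[6] mov  r2, #0x4a -> r2=0x4a
body[7] mov  r6, r0 -> r6=0xf3
epilogue: pop r6=0x76, sp=0x7d
epilogue: pop r3=0x10, sp=0x7e
epilogue: pop r2=0x84, sp=0x7f
r1: caller-saved, written=True
r2: callee-saved, written=True
r3: callee-saved, written=True
r6: callee-saved, written=True

SURVIVE = r2,r3,r6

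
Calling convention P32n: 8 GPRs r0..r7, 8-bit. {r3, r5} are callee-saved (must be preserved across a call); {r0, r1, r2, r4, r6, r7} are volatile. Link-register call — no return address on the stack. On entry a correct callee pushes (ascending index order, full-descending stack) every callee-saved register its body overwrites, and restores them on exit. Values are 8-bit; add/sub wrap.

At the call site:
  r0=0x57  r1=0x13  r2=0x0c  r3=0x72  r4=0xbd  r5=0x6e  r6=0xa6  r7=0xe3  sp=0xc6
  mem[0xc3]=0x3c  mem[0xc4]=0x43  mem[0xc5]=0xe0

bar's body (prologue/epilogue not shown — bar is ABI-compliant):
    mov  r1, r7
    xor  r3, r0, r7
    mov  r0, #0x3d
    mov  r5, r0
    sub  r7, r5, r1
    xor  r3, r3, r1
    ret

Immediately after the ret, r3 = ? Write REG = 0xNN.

prologue: push r3 -> mem[0xc5]=0x72, sp=0xc5
prologue: push r5 -> mem[0xc4]=0x6e, sp=0xc4
body[0] mov  r1, r7 -> r1=0xe3
body[1] xor  r3, r0, r7 -> r3=0xb4
body[2] mov  r0, #0x3d -> r0=0x3d
body[3] mov  r5, r0 -> r5=0x3d
body[4] sub  r7, r5, r1 -> r7=0x5a
body[5] xor  r3, r3, r1 -> r3=0x57
epilogue: pop r5=0x6e, sp=0xc5
epilogue: pop r3=0x72, sp=0xc6
r3 is callee-saved -> restored

REG = 0x72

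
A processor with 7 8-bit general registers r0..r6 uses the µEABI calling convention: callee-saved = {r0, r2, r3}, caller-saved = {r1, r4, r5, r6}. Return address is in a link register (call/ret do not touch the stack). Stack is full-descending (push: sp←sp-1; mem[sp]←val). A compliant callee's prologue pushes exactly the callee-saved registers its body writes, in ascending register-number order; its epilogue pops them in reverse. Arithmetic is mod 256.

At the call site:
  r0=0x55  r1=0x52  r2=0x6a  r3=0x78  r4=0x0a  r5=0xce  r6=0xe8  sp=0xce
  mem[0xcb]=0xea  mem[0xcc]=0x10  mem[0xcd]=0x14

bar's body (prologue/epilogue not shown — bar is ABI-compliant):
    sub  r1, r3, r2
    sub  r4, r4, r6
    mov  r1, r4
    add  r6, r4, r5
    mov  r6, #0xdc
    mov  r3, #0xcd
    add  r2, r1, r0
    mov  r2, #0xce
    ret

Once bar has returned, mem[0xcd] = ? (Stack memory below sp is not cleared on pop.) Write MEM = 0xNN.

prologue: push r2 -> mem[0xcd]=0x6a, sp=0xcd
prologue: push r3 -> mem[0xcc]=0x78, sp=0xcc
body[0] sub  r1, r3, r2 -> r1=0x0e
body[1] sub  r4, r4, r6 -> r4=0x22
body[2] mov  r1, r4 -> r1=0x22
body[3] add  r6, r4, r5 -> r6=0xf0
body[4] mov  r6, #0xdc -> r6=0xdc
body[5] mov  r3, #0xcd -> r3=0xcd
body[6] add  r2, r1, r0 -> r2=0x77
body[7] mov  r2, #0xce -> r2=0xce
epilogue: pop r3=0x78, sp=0xcd
epilogue: pop r2=0x6a, sp=0xce
prologue pushed ['r2', 'r3'] at ['0xcd', '0xcc']

MEM = 0x6a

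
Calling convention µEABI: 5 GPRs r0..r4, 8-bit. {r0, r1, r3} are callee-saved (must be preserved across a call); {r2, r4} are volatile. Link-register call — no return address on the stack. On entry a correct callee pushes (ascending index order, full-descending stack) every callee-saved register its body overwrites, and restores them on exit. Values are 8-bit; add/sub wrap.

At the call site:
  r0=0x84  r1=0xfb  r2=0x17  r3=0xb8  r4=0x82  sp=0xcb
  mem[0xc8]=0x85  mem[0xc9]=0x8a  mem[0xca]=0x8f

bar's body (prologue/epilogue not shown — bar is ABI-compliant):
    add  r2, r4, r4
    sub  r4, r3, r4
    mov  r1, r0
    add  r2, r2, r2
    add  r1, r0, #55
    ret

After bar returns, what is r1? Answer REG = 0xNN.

REG = 0xfb

prologue: push r1 → mem[0xca]=0xfb, sp=0xca
body[0] add  r2, r4, r4 → r2=0x04
body[1] sub  r4, r3, r4 → r4=0x36
body[2] mov  r1, r0 → r1=0x84
body[3] add  r2, r2, r2 → r2=0x08
body[4] add  r1, r0, #55 → r1=0xbb
epilogue: pop r1=0xfb, sp=0xcb
r1 is callee-saved → restored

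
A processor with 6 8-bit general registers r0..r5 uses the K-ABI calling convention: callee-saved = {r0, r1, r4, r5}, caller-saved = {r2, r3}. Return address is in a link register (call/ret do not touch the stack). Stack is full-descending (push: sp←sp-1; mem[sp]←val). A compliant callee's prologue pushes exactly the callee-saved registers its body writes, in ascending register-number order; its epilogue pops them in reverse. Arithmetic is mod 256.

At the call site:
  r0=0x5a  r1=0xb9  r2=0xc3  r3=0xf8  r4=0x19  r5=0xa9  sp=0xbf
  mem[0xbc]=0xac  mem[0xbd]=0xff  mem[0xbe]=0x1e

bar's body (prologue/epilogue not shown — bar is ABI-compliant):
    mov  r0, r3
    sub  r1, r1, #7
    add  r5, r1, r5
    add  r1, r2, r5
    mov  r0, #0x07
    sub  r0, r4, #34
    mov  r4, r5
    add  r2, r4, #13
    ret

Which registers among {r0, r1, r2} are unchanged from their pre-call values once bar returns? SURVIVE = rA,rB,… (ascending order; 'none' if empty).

prologue: push r0 → mem[0xbe]=0x5a, sp=0xbe
prologue: push r1 → mem[0xbd]=0xb9, sp=0xbd
prologue: push r4 → mem[0xbc]=0x19, sp=0xbc
prologue: push r5 → mem[0xbb]=0xa9, sp=0xbb
body[0] mov  r0, r3 → r0=0xf8
body[1] sub  r1, r1, #7 → r1=0xb2
body[2] add  r5, r1, r5 → r5=0x5b
body[3] add  r1, r2, r5 → r1=0x1e
body[4] mov  r0, #0x07 → r0=0x07
body[5] sub  r0, r4, #34 → r0=0xf7
body[6] mov  r4, r5 → r4=0x5b
body[7] add  r2, r4, #13 → r2=0x68
epilogue: pop r5=0xa9, sp=0xbc
epilogue: pop r4=0x19, sp=0xbd
epilogue: pop r1=0xb9, sp=0xbe
epilogue: pop r0=0x5a, sp=0xbf
r0: callee-saved, written=True
r1: callee-saved, written=True
r2: caller-saved, written=True

SURVIVE = r0,r1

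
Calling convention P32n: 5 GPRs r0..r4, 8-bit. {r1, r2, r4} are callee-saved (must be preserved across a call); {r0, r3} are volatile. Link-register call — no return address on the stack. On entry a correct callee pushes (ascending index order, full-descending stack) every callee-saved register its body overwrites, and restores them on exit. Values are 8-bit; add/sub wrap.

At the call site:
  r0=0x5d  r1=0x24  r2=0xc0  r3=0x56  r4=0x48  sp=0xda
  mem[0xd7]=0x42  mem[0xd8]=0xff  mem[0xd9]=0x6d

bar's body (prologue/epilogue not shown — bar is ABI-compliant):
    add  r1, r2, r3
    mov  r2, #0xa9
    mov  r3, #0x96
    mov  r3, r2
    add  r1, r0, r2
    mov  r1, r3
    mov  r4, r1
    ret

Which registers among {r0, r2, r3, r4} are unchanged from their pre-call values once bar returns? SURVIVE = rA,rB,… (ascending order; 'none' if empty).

SURVIVE = r0,r2,r4

prologue: push r1 → mem[0xd9]=0x24, sp=0xd9
prologue: push r2 → mem[0xd8]=0xc0, sp=0xd8
prologue: push r4 → mem[0xd7]=0x48, sp=0xd7
body[0] add  r1, r2, r3 → r1=0x16
body[1] mov  r2, #0xa9 → r2=0xa9
body[2] mov  r3, #0x96 → r3=0x96
body[3] mov  r3, r2 → r3=0xa9
body[4] add  r1, r0, r2 → r1=0x06
body[5] mov  r1, r3 → r1=0xa9
body[6] mov  r4, r1 → r4=0xa9
epilogue: pop r4=0x48, sp=0xd8
epilogue: pop r2=0xc0, sp=0xd9
epilogue: pop r1=0x24, sp=0xda
r0: caller-saved, written=False
r2: callee-saved, written=True
r3: caller-saved, written=True
r4: callee-saved, written=True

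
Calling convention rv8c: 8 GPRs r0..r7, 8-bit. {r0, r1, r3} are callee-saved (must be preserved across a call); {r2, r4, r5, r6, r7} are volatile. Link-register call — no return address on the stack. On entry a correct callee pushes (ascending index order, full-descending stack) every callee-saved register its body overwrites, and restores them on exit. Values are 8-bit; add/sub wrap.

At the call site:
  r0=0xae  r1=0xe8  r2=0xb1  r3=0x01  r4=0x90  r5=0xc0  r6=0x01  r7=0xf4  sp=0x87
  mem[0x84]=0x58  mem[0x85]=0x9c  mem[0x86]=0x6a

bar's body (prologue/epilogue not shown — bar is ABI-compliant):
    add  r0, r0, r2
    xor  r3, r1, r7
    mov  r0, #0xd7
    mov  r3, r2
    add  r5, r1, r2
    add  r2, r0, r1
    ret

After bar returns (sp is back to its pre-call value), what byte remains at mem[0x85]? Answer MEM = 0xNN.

MEM = 0x01

prologue: push r0 → mem[0x86]=0xae, sp=0x86
prologue: push r3 → mem[0x85]=0x01, sp=0x85
body[0] add  r0, r0, r2 → r0=0x5f
body[1] xor  r3, r1, r7 → r3=0x1c
body[2] mov  r0, #0xd7 → r0=0xd7
body[3] mov  r3, r2 → r3=0xb1
body[4] add  r5, r1, r2 → r5=0x99
body[5] add  r2, r0, r1 → r2=0xbf
epilogue: pop r3=0x01, sp=0x86
epilogue: pop r0=0xae, sp=0x87
prologue pushed ['r0', 'r3'] at ['0x86', '0x85']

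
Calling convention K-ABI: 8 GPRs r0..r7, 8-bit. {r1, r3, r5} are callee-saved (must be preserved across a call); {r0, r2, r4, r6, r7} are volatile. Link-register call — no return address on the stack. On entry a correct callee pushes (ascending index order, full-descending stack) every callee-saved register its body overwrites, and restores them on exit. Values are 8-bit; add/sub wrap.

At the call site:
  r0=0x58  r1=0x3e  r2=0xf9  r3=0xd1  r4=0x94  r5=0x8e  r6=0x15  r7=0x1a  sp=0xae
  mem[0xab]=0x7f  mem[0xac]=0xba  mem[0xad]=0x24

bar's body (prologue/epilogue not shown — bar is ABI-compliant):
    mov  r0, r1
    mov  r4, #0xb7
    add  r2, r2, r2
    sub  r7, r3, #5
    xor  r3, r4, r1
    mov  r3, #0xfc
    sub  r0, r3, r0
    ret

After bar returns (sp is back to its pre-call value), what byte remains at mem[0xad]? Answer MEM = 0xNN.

MEM = 0xd1

prologue: push r3 -> mem[0xad]=0xd1, sp=0xad
body[0] mov  r0, r1 -> r0=0x3e
body[1] mov  r4, #0xb7 -> r4=0xb7
body[2] add  r2, r2, r2 -> r2=0xf2
body[3] sub  r7, r3, #5 -> r7=0xcc
body[4] xor  r3, r4, r1 -> r3=0x89
body[5] mov  r3, #0xfc -> r3=0xfc
body[6] sub  r0, r3, r0 -> r0=0xbe
epilogue: pop r3=0xd1, sp=0xae
prologue pushed ['r3'] at ['0xad']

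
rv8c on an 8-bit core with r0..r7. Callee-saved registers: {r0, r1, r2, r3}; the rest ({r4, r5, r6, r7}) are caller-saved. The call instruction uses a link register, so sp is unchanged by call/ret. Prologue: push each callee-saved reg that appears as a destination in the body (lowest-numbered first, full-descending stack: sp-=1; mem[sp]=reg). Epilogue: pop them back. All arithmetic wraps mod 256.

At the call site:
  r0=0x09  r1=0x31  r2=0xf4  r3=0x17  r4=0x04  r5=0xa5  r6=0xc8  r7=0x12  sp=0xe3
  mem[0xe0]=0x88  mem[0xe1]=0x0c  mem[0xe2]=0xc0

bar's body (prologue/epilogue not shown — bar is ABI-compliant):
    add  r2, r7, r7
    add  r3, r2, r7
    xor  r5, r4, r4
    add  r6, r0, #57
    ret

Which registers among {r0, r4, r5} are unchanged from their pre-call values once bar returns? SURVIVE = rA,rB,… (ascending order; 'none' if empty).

SURVIVE = r0,r4

prologue: push r2 → mem[0xe2]=0xf4, sp=0xe2
prologue: push r3 → mem[0xe1]=0x17, sp=0xe1
body[0] add  r2, r7, r7 → r2=0x24
body[1] add  r3, r2, r7 → r3=0x36
body[2] xor  r5, r4, r4 → r5=0x00
body[3] add  r6, r0, #57 → r6=0x42
epilogue: pop r3=0x17, sp=0xe2
epilogue: pop r2=0xf4, sp=0xe3
r0: callee-saved, written=False
r4: caller-saved, written=False
r5: caller-saved, written=True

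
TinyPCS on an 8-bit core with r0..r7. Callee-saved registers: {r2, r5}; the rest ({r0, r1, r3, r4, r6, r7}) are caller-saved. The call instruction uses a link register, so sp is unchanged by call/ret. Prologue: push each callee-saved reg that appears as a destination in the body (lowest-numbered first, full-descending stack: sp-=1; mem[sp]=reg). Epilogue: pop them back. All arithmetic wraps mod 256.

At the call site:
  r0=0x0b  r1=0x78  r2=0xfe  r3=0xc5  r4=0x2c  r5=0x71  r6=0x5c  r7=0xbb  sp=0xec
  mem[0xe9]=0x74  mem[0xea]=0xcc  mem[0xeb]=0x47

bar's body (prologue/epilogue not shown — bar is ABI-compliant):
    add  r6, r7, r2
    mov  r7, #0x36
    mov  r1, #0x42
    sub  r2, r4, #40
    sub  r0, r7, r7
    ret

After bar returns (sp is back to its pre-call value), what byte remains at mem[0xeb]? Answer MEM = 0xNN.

MEM = 0xfe

prologue: push r2 → mem[0xeb]=0xfe, sp=0xeb
body[0] add  r6, r7, r2 → r6=0xb9
body[1] mov  r7, #0x36 → r7=0x36
body[2] mov  r1, #0x42 → r1=0x42
body[3] sub  r2, r4, #40 → r2=0x04
body[4] sub  r0, r7, r7 → r0=0x00
epilogue: pop r2=0xfe, sp=0xec
prologue pushed ['r2'] at ['0xeb']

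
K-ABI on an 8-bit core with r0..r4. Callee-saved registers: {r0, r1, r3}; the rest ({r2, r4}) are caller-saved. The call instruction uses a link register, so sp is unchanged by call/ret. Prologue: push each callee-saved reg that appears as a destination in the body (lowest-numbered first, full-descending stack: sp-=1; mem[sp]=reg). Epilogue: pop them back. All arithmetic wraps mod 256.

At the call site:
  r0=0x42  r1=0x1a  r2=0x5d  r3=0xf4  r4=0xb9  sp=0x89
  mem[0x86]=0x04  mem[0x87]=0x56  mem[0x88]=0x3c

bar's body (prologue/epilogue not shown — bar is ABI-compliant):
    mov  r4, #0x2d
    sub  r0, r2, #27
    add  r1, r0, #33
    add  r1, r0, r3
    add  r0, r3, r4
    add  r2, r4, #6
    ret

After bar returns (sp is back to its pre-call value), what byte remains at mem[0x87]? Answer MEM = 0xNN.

prologue: push r0 → mem[0x88]=0x42, sp=0x88
prologue: push r1 → mem[0x87]=0x1a, sp=0x87
body[0] mov  r4, #0x2d → r4=0x2d
body[1] sub  r0, r2, #27 → r0=0x42
body[2] add  r1, r0, #33 → r1=0x63
body[3] add  r1, r0, r3 → r1=0x36
body[4] add  r0, r3, r4 → r0=0x21
body[5] add  r2, r4, #6 → r2=0x33
epilogue: pop r1=0x1a, sp=0x88
epilogue: pop r0=0x42, sp=0x89
prologue pushed ['r0', 'r1'] at ['0x88', '0x87']

MEM = 0x1a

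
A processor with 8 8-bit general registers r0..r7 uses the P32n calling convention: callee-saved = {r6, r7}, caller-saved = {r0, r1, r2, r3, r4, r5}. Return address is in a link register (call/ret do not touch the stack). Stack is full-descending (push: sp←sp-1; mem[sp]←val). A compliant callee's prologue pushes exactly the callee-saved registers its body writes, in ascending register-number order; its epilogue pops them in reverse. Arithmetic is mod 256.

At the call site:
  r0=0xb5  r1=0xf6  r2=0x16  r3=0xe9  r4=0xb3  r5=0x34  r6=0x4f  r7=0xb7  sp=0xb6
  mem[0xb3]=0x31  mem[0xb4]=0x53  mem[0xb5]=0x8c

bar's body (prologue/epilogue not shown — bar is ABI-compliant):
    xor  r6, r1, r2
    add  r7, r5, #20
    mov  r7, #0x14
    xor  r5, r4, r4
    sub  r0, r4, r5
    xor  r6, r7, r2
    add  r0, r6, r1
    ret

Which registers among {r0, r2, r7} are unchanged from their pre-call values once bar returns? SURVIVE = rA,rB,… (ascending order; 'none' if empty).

SURVIVE = r2,r7

prologue: push r6 -> mem[0xb5]=0x4f, sp=0xb5
prologue: push r7 -> mem[0xb4]=0xb7, sp=0xb4
body[0] xor  r6, r1, r2 -> r6=0xe0
body[1] add  r7, r5, #20 -> r7=0x48
body[2] mov  r7, #0x14 -> r7=0x14
body[3] xor  r5, r4, r4 -> r5=0x00
body[4] sub  r0, r4, r5 -> r0=0xb3
body[5] xor  r6, r7, r2 -> r6=0x02
body[6] add  r0, r6, r1 -> r0=0xf8
epilogue: pop r7=0xb7, sp=0xb5
epilogue: pop r6=0x4f, sp=0xb6
r0: caller-saved, written=True
r2: caller-saved, written=False
r7: callee-saved, written=True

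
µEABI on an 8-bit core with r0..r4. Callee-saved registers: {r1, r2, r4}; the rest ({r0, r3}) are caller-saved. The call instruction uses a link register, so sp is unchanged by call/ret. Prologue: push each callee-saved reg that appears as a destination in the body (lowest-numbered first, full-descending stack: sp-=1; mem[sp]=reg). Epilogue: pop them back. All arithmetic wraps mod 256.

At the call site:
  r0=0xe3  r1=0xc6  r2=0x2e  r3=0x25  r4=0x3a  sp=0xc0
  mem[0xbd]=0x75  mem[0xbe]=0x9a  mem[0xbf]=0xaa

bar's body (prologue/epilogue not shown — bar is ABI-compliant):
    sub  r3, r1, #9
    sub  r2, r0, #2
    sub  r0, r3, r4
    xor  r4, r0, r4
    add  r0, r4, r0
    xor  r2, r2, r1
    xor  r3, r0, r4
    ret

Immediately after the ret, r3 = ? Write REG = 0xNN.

REG = 0x85

prologue: push r2 → mem[0xbf]=0x2e, sp=0xbf
prologue: push r4 → mem[0xbe]=0x3a, sp=0xbe
body[0] sub  r3, r1, #9 → r3=0xbd
body[1] sub  r2, r0, #2 → r2=0xe1
body[2] sub  r0, r3, r4 → r0=0x83
body[3] xor  r4, r0, r4 → r4=0xb9
body[4] add  r0, r4, r0 → r0=0x3c
body[5] xor  r2, r2, r1 → r2=0x27
body[6] xor  r3, r0, r4 → r3=0x85
epilogue: pop r4=0x3a, sp=0xbf
epilogue: pop r2=0x2e, sp=0xc0
r3 is caller-saved → body value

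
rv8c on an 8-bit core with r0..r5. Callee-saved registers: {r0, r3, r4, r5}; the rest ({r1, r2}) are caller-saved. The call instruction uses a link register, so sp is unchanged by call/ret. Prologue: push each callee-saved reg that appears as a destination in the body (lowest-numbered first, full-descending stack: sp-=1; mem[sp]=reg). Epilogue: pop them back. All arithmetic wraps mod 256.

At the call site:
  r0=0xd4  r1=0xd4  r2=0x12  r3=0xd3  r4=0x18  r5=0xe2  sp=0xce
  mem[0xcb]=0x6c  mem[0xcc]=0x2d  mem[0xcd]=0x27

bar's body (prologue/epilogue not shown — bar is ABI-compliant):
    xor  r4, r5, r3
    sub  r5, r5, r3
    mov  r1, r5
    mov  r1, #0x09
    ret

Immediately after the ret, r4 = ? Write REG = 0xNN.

prologue: push r4 → mem[0xcd]=0x18, sp=0xcd
prologue: push r5 → mem[0xcc]=0xe2, sp=0xcc
body[0] xor  r4, r5, r3 → r4=0x31
body[1] sub  r5, r5, r3 → r5=0x0f
body[2] mov  r1, r5 → r1=0x0f
body[3] mov  r1, #0x09 → r1=0x09
epilogue: pop r5=0xe2, sp=0xcd
epilogue: pop r4=0x18, sp=0xce
r4 is callee-saved → restored

REG = 0x18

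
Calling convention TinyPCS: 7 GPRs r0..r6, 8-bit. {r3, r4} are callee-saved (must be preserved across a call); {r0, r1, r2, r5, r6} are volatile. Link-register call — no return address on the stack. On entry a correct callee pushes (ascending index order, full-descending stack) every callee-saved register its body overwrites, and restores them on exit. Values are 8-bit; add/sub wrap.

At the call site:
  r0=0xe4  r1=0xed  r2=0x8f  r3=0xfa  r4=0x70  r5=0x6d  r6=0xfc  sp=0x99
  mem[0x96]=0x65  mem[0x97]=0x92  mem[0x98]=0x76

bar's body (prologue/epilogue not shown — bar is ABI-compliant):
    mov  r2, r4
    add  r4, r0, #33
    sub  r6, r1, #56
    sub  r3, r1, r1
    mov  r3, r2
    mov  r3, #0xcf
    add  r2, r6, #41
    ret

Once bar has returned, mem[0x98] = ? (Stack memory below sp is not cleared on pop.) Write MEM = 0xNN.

MEM = 0xfa

prologue: push r3 → mem[0x98]=0xfa, sp=0x98
prologue: push r4 → mem[0x97]=0x70, sp=0x97
body[0] mov  r2, r4 → r2=0x70
body[1] add  r4, r0, #33 → r4=0x05
body[2] sub  r6, r1, #56 → r6=0xb5
body[3] sub  r3, r1, r1 → r3=0x00
body[4] mov  r3, r2 → r3=0x70
body[5] mov  r3, #0xcf → r3=0xcf
body[6] add  r2, r6, #41 → r2=0xde
epilogue: pop r4=0x70, sp=0x98
epilogue: pop r3=0xfa, sp=0x99
prologue pushed ['r3', 'r4'] at ['0x98', '0x97']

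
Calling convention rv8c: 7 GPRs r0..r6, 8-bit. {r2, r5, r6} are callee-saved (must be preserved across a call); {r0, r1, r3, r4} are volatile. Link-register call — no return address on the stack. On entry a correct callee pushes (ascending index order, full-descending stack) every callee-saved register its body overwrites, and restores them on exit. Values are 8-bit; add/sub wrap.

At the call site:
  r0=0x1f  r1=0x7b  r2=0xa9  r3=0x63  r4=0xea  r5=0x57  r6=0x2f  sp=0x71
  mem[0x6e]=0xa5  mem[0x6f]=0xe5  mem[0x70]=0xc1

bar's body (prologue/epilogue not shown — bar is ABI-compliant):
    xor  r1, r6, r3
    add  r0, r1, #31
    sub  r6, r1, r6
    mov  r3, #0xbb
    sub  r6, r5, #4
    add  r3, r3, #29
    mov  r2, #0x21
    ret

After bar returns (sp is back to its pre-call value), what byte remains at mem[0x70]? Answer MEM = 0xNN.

prologue: push r2 -> mem[0x70]=0xa9, sp=0x70
prologue: push r6 -> mem[0x6f]=0x2f, sp=0x6f
body[0] xor  r1, r6, r3 -> r1=0x4c
body[1] add  r0, r1, #31 -> r0=0x6b
body[2] sub  r6, r1, r6 -> r6=0x1d
body[3] mov  r3, #0xbb -> r3=0xbb
body[4] sub  r6, r5, #4 -> r6=0x53
body[5] add  r3, r3, #29 -> r3=0xd8
body[6] mov  r2, #0x21 -> r2=0x21
epilogue: pop r6=0x2f, sp=0x70
epilogue: pop r2=0xa9, sp=0x71
prologue pushed ['r2', 'r6'] at ['0x70', '0x6f']

MEM = 0xa9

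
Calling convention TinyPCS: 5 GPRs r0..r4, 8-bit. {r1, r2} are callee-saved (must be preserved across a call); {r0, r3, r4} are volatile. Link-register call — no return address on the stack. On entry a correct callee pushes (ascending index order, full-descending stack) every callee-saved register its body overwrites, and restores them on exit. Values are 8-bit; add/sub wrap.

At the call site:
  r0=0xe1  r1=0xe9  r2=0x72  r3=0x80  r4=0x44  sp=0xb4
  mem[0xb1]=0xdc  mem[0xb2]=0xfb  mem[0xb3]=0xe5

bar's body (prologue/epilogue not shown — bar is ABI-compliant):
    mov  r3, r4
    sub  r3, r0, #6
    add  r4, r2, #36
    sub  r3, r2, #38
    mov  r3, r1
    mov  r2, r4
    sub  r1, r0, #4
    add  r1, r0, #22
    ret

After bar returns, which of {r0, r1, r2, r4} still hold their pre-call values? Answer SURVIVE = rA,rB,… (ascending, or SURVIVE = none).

SURVIVE = r0,r1,r2

prologue: push r1 → mem[0xb3]=0xe9, sp=0xb3
prologue: push r2 → mem[0xb2]=0x72, sp=0xb2
body[0] mov  r3, r4 → r3=0x44
body[1] sub  r3, r0, #6 → r3=0xdb
body[2] add  r4, r2, #36 → r4=0x96
body[3] sub  r3, r2, #38 → r3=0x4c
body[4] mov  r3, r1 → r3=0xe9
body[5] mov  r2, r4 → r2=0x96
body[6] sub  r1, r0, #4 → r1=0xdd
body[7] add  r1, r0, #22 → r1=0xf7
epilogue: pop r2=0x72, sp=0xb3
epilogue: pop r1=0xe9, sp=0xb4
r0: caller-saved, written=False
r1: callee-saved, written=True
r2: callee-saved, written=True
r4: caller-saved, written=True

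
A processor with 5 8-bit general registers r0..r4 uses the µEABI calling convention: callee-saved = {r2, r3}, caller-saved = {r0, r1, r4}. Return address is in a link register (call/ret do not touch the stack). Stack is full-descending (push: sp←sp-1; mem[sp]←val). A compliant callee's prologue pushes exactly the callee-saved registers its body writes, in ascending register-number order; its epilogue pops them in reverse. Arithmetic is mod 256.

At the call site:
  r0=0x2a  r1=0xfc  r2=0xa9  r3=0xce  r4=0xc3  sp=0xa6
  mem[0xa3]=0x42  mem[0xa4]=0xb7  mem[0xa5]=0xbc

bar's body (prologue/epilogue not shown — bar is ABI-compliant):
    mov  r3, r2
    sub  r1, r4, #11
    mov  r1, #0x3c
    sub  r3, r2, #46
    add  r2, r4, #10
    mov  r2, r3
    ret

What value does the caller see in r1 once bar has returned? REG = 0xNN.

prologue: push r2 → mem[0xa5]=0xa9, sp=0xa5
prologue: push r3 → mem[0xa4]=0xce, sp=0xa4
body[0] mov  r3, r2 → r3=0xa9
body[1] sub  r1, r4, #11 → r1=0xb8
body[2] mov  r1, #0x3c → r1=0x3c
body[3] sub  r3, r2, #46 → r3=0x7b
body[4] add  r2, r4, #10 → r2=0xcd
body[5] mov  r2, r3 → r2=0x7b
epilogue: pop r3=0xce, sp=0xa5
epilogue: pop r2=0xa9, sp=0xa6
r1 is caller-saved → body value

REG = 0x3c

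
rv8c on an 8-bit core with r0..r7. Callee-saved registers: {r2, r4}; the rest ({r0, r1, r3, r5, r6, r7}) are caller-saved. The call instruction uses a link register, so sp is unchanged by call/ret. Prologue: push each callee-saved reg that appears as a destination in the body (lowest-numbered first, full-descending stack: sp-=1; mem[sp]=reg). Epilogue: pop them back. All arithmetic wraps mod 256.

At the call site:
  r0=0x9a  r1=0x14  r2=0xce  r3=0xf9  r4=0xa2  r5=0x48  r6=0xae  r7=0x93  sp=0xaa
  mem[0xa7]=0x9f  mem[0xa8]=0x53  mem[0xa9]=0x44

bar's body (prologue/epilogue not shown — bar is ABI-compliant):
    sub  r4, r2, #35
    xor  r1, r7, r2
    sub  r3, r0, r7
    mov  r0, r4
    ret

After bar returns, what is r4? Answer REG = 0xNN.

prologue: push r4 → mem[0xa9]=0xa2, sp=0xa9
body[0] sub  r4, r2, #35 → r4=0xab
body[1] xor  r1, r7, r2 → r1=0x5d
body[2] sub  r3, r0, r7 → r3=0x07
body[3] mov  r0, r4 → r0=0xab
epilogue: pop r4=0xa2, sp=0xaa
r4 is callee-saved → restored

REG = 0xa2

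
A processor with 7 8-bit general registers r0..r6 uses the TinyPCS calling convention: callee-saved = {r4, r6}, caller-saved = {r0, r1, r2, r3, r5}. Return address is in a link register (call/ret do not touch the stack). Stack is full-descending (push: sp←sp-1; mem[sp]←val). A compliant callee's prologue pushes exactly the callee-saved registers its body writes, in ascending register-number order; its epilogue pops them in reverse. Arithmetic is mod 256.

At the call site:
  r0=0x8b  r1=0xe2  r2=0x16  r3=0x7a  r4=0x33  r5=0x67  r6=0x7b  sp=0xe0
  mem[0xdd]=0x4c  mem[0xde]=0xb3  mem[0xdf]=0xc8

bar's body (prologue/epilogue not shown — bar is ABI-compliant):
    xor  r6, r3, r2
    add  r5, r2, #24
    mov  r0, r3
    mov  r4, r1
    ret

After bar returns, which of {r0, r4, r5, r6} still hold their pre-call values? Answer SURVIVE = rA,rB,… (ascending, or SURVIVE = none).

prologue: push r4 -> mem[0xdf]=0x33, sp=0xdf
prologue: push r6 -> mem[0xde]=0x7b, sp=0xde
body[0] xor  r6, r3, r2 -> r6=0x6c
body[1] add  r5, r2, #24 -> r5=0x2e
body[2] mov  r0, r3 -> r0=0x7a
body[3] mov  r4, r1 -> r4=0xe2
epilogue: pop r6=0x7b, sp=0xdf
epilogue: pop r4=0x33, sp=0xe0
r0: caller-saved, written=True
r4: callee-saved, written=True
r5: caller-saved, written=True
r6: callee-saved, written=True

SURVIVE = r4,r6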